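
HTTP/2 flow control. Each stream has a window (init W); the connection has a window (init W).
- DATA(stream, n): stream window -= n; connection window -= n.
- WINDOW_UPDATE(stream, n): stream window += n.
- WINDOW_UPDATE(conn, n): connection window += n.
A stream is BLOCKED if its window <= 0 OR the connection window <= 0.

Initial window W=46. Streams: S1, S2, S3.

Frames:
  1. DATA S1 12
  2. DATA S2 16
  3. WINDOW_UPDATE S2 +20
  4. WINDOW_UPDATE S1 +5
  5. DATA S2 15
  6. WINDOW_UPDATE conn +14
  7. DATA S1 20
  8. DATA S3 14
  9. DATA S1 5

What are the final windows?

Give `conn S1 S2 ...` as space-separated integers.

Op 1: conn=34 S1=34 S2=46 S3=46 blocked=[]
Op 2: conn=18 S1=34 S2=30 S3=46 blocked=[]
Op 3: conn=18 S1=34 S2=50 S3=46 blocked=[]
Op 4: conn=18 S1=39 S2=50 S3=46 blocked=[]
Op 5: conn=3 S1=39 S2=35 S3=46 blocked=[]
Op 6: conn=17 S1=39 S2=35 S3=46 blocked=[]
Op 7: conn=-3 S1=19 S2=35 S3=46 blocked=[1, 2, 3]
Op 8: conn=-17 S1=19 S2=35 S3=32 blocked=[1, 2, 3]
Op 9: conn=-22 S1=14 S2=35 S3=32 blocked=[1, 2, 3]

Answer: -22 14 35 32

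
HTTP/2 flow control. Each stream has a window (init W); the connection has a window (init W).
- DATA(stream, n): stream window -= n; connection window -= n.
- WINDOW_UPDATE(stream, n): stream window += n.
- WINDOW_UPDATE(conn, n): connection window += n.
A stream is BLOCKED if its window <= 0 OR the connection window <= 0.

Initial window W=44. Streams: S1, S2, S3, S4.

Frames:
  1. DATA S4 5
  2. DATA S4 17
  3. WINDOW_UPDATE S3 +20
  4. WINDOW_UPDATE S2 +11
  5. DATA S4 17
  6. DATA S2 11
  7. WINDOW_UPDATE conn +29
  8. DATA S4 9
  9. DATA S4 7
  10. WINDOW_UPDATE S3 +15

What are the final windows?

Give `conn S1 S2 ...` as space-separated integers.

Op 1: conn=39 S1=44 S2=44 S3=44 S4=39 blocked=[]
Op 2: conn=22 S1=44 S2=44 S3=44 S4=22 blocked=[]
Op 3: conn=22 S1=44 S2=44 S3=64 S4=22 blocked=[]
Op 4: conn=22 S1=44 S2=55 S3=64 S4=22 blocked=[]
Op 5: conn=5 S1=44 S2=55 S3=64 S4=5 blocked=[]
Op 6: conn=-6 S1=44 S2=44 S3=64 S4=5 blocked=[1, 2, 3, 4]
Op 7: conn=23 S1=44 S2=44 S3=64 S4=5 blocked=[]
Op 8: conn=14 S1=44 S2=44 S3=64 S4=-4 blocked=[4]
Op 9: conn=7 S1=44 S2=44 S3=64 S4=-11 blocked=[4]
Op 10: conn=7 S1=44 S2=44 S3=79 S4=-11 blocked=[4]

Answer: 7 44 44 79 -11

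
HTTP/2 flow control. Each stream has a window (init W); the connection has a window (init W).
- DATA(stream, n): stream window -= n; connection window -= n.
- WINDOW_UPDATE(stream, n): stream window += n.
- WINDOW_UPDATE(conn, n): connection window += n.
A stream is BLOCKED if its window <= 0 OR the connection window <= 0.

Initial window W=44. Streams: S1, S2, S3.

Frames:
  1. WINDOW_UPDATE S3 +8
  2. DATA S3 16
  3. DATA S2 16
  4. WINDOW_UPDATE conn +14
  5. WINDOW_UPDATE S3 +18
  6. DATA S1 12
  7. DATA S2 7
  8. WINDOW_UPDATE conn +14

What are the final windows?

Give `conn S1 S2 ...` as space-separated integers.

Answer: 21 32 21 54

Derivation:
Op 1: conn=44 S1=44 S2=44 S3=52 blocked=[]
Op 2: conn=28 S1=44 S2=44 S3=36 blocked=[]
Op 3: conn=12 S1=44 S2=28 S3=36 blocked=[]
Op 4: conn=26 S1=44 S2=28 S3=36 blocked=[]
Op 5: conn=26 S1=44 S2=28 S3=54 blocked=[]
Op 6: conn=14 S1=32 S2=28 S3=54 blocked=[]
Op 7: conn=7 S1=32 S2=21 S3=54 blocked=[]
Op 8: conn=21 S1=32 S2=21 S3=54 blocked=[]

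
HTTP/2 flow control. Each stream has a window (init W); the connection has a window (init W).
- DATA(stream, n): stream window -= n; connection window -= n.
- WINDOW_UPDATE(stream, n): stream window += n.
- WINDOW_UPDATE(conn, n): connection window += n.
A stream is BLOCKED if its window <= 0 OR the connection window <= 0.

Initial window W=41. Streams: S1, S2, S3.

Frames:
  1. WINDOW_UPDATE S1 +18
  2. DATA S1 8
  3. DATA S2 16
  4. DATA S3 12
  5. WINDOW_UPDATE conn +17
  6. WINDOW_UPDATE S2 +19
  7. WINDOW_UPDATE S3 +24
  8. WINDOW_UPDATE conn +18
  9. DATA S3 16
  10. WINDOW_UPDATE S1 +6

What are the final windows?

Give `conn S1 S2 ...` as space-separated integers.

Answer: 24 57 44 37

Derivation:
Op 1: conn=41 S1=59 S2=41 S3=41 blocked=[]
Op 2: conn=33 S1=51 S2=41 S3=41 blocked=[]
Op 3: conn=17 S1=51 S2=25 S3=41 blocked=[]
Op 4: conn=5 S1=51 S2=25 S3=29 blocked=[]
Op 5: conn=22 S1=51 S2=25 S3=29 blocked=[]
Op 6: conn=22 S1=51 S2=44 S3=29 blocked=[]
Op 7: conn=22 S1=51 S2=44 S3=53 blocked=[]
Op 8: conn=40 S1=51 S2=44 S3=53 blocked=[]
Op 9: conn=24 S1=51 S2=44 S3=37 blocked=[]
Op 10: conn=24 S1=57 S2=44 S3=37 blocked=[]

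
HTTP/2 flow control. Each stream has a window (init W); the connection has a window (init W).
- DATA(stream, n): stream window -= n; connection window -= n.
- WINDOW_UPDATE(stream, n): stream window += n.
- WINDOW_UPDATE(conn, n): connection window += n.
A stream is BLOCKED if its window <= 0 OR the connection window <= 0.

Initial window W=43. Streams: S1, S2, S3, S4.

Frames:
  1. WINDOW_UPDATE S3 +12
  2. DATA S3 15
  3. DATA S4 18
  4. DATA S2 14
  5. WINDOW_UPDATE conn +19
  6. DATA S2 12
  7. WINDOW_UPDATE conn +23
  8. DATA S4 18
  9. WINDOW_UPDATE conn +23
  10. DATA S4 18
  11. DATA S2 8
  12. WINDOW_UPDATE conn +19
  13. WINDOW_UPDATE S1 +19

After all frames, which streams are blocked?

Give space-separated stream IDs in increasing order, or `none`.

Op 1: conn=43 S1=43 S2=43 S3=55 S4=43 blocked=[]
Op 2: conn=28 S1=43 S2=43 S3=40 S4=43 blocked=[]
Op 3: conn=10 S1=43 S2=43 S3=40 S4=25 blocked=[]
Op 4: conn=-4 S1=43 S2=29 S3=40 S4=25 blocked=[1, 2, 3, 4]
Op 5: conn=15 S1=43 S2=29 S3=40 S4=25 blocked=[]
Op 6: conn=3 S1=43 S2=17 S3=40 S4=25 blocked=[]
Op 7: conn=26 S1=43 S2=17 S3=40 S4=25 blocked=[]
Op 8: conn=8 S1=43 S2=17 S3=40 S4=7 blocked=[]
Op 9: conn=31 S1=43 S2=17 S3=40 S4=7 blocked=[]
Op 10: conn=13 S1=43 S2=17 S3=40 S4=-11 blocked=[4]
Op 11: conn=5 S1=43 S2=9 S3=40 S4=-11 blocked=[4]
Op 12: conn=24 S1=43 S2=9 S3=40 S4=-11 blocked=[4]
Op 13: conn=24 S1=62 S2=9 S3=40 S4=-11 blocked=[4]

Answer: S4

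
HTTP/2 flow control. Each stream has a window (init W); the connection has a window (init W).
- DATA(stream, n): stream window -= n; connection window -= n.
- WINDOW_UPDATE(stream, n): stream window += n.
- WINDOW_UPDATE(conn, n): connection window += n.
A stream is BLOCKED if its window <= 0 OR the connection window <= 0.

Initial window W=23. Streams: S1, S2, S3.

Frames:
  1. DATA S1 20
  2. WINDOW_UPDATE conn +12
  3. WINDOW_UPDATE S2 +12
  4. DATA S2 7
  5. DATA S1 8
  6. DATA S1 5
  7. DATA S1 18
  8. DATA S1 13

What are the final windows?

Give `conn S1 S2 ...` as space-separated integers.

Op 1: conn=3 S1=3 S2=23 S3=23 blocked=[]
Op 2: conn=15 S1=3 S2=23 S3=23 blocked=[]
Op 3: conn=15 S1=3 S2=35 S3=23 blocked=[]
Op 4: conn=8 S1=3 S2=28 S3=23 blocked=[]
Op 5: conn=0 S1=-5 S2=28 S3=23 blocked=[1, 2, 3]
Op 6: conn=-5 S1=-10 S2=28 S3=23 blocked=[1, 2, 3]
Op 7: conn=-23 S1=-28 S2=28 S3=23 blocked=[1, 2, 3]
Op 8: conn=-36 S1=-41 S2=28 S3=23 blocked=[1, 2, 3]

Answer: -36 -41 28 23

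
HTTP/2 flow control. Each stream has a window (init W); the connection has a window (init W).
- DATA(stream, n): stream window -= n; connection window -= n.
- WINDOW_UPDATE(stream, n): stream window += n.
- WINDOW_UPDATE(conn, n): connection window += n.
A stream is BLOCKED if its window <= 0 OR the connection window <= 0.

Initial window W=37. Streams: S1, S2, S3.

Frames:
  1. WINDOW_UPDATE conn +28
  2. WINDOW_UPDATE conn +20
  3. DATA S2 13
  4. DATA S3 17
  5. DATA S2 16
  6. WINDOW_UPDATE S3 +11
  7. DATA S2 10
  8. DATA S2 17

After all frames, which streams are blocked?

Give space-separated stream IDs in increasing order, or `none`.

Answer: S2

Derivation:
Op 1: conn=65 S1=37 S2=37 S3=37 blocked=[]
Op 2: conn=85 S1=37 S2=37 S3=37 blocked=[]
Op 3: conn=72 S1=37 S2=24 S3=37 blocked=[]
Op 4: conn=55 S1=37 S2=24 S3=20 blocked=[]
Op 5: conn=39 S1=37 S2=8 S3=20 blocked=[]
Op 6: conn=39 S1=37 S2=8 S3=31 blocked=[]
Op 7: conn=29 S1=37 S2=-2 S3=31 blocked=[2]
Op 8: conn=12 S1=37 S2=-19 S3=31 blocked=[2]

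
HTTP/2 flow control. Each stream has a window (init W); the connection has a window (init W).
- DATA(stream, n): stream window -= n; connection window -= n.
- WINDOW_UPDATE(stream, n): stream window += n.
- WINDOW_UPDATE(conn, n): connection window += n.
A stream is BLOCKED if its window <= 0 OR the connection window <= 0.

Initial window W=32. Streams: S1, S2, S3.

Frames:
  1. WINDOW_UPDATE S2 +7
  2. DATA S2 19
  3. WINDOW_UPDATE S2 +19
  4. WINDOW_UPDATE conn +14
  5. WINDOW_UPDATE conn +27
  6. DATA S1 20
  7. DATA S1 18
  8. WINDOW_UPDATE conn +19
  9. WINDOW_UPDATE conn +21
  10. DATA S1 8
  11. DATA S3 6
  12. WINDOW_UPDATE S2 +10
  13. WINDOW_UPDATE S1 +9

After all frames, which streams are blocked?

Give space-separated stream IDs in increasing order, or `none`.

Op 1: conn=32 S1=32 S2=39 S3=32 blocked=[]
Op 2: conn=13 S1=32 S2=20 S3=32 blocked=[]
Op 3: conn=13 S1=32 S2=39 S3=32 blocked=[]
Op 4: conn=27 S1=32 S2=39 S3=32 blocked=[]
Op 5: conn=54 S1=32 S2=39 S3=32 blocked=[]
Op 6: conn=34 S1=12 S2=39 S3=32 blocked=[]
Op 7: conn=16 S1=-6 S2=39 S3=32 blocked=[1]
Op 8: conn=35 S1=-6 S2=39 S3=32 blocked=[1]
Op 9: conn=56 S1=-6 S2=39 S3=32 blocked=[1]
Op 10: conn=48 S1=-14 S2=39 S3=32 blocked=[1]
Op 11: conn=42 S1=-14 S2=39 S3=26 blocked=[1]
Op 12: conn=42 S1=-14 S2=49 S3=26 blocked=[1]
Op 13: conn=42 S1=-5 S2=49 S3=26 blocked=[1]

Answer: S1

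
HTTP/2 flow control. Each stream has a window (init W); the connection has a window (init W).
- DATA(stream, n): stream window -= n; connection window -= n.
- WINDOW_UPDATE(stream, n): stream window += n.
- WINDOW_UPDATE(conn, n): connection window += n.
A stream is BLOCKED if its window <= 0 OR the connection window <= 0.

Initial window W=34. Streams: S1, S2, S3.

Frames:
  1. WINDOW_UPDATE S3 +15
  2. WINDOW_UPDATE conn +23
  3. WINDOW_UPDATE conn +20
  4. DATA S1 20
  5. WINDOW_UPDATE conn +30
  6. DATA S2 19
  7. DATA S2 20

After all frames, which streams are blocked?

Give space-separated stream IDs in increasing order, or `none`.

Answer: S2

Derivation:
Op 1: conn=34 S1=34 S2=34 S3=49 blocked=[]
Op 2: conn=57 S1=34 S2=34 S3=49 blocked=[]
Op 3: conn=77 S1=34 S2=34 S3=49 blocked=[]
Op 4: conn=57 S1=14 S2=34 S3=49 blocked=[]
Op 5: conn=87 S1=14 S2=34 S3=49 blocked=[]
Op 6: conn=68 S1=14 S2=15 S3=49 blocked=[]
Op 7: conn=48 S1=14 S2=-5 S3=49 blocked=[2]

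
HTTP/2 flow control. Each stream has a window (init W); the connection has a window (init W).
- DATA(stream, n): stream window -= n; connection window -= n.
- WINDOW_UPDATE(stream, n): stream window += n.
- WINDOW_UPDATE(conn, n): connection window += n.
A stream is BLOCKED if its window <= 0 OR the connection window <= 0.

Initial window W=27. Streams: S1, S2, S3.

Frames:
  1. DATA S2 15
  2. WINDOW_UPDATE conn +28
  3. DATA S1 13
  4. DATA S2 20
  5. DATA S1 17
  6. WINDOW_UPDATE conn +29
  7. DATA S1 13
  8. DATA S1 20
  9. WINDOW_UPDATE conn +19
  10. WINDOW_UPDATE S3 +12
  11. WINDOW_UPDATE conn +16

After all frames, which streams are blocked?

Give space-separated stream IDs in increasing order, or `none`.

Answer: S1 S2

Derivation:
Op 1: conn=12 S1=27 S2=12 S3=27 blocked=[]
Op 2: conn=40 S1=27 S2=12 S3=27 blocked=[]
Op 3: conn=27 S1=14 S2=12 S3=27 blocked=[]
Op 4: conn=7 S1=14 S2=-8 S3=27 blocked=[2]
Op 5: conn=-10 S1=-3 S2=-8 S3=27 blocked=[1, 2, 3]
Op 6: conn=19 S1=-3 S2=-8 S3=27 blocked=[1, 2]
Op 7: conn=6 S1=-16 S2=-8 S3=27 blocked=[1, 2]
Op 8: conn=-14 S1=-36 S2=-8 S3=27 blocked=[1, 2, 3]
Op 9: conn=5 S1=-36 S2=-8 S3=27 blocked=[1, 2]
Op 10: conn=5 S1=-36 S2=-8 S3=39 blocked=[1, 2]
Op 11: conn=21 S1=-36 S2=-8 S3=39 blocked=[1, 2]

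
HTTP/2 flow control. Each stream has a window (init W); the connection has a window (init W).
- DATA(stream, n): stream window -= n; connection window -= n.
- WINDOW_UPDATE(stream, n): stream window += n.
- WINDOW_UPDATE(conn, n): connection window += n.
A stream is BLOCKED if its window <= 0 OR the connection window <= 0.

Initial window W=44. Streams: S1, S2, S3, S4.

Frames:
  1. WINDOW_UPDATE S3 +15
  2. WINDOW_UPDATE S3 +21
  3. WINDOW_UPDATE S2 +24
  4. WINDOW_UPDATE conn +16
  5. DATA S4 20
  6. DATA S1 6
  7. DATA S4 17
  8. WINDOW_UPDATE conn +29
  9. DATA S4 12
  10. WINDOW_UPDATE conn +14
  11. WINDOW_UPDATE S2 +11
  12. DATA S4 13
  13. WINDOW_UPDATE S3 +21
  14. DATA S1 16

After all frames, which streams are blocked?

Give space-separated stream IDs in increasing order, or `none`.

Answer: S4

Derivation:
Op 1: conn=44 S1=44 S2=44 S3=59 S4=44 blocked=[]
Op 2: conn=44 S1=44 S2=44 S3=80 S4=44 blocked=[]
Op 3: conn=44 S1=44 S2=68 S3=80 S4=44 blocked=[]
Op 4: conn=60 S1=44 S2=68 S3=80 S4=44 blocked=[]
Op 5: conn=40 S1=44 S2=68 S3=80 S4=24 blocked=[]
Op 6: conn=34 S1=38 S2=68 S3=80 S4=24 blocked=[]
Op 7: conn=17 S1=38 S2=68 S3=80 S4=7 blocked=[]
Op 8: conn=46 S1=38 S2=68 S3=80 S4=7 blocked=[]
Op 9: conn=34 S1=38 S2=68 S3=80 S4=-5 blocked=[4]
Op 10: conn=48 S1=38 S2=68 S3=80 S4=-5 blocked=[4]
Op 11: conn=48 S1=38 S2=79 S3=80 S4=-5 blocked=[4]
Op 12: conn=35 S1=38 S2=79 S3=80 S4=-18 blocked=[4]
Op 13: conn=35 S1=38 S2=79 S3=101 S4=-18 blocked=[4]
Op 14: conn=19 S1=22 S2=79 S3=101 S4=-18 blocked=[4]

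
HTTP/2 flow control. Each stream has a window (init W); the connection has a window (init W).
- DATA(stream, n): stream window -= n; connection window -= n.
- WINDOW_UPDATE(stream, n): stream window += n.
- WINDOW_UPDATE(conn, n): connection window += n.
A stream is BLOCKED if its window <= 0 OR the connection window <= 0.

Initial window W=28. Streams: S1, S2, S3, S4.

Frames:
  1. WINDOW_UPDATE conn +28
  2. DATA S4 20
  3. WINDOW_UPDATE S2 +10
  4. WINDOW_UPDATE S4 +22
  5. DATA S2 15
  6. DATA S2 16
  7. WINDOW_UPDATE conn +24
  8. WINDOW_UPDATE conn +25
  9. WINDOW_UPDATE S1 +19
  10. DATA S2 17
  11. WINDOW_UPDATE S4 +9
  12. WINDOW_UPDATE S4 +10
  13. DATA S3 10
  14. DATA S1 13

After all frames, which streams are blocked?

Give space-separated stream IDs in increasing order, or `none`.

Answer: S2

Derivation:
Op 1: conn=56 S1=28 S2=28 S3=28 S4=28 blocked=[]
Op 2: conn=36 S1=28 S2=28 S3=28 S4=8 blocked=[]
Op 3: conn=36 S1=28 S2=38 S3=28 S4=8 blocked=[]
Op 4: conn=36 S1=28 S2=38 S3=28 S4=30 blocked=[]
Op 5: conn=21 S1=28 S2=23 S3=28 S4=30 blocked=[]
Op 6: conn=5 S1=28 S2=7 S3=28 S4=30 blocked=[]
Op 7: conn=29 S1=28 S2=7 S3=28 S4=30 blocked=[]
Op 8: conn=54 S1=28 S2=7 S3=28 S4=30 blocked=[]
Op 9: conn=54 S1=47 S2=7 S3=28 S4=30 blocked=[]
Op 10: conn=37 S1=47 S2=-10 S3=28 S4=30 blocked=[2]
Op 11: conn=37 S1=47 S2=-10 S3=28 S4=39 blocked=[2]
Op 12: conn=37 S1=47 S2=-10 S3=28 S4=49 blocked=[2]
Op 13: conn=27 S1=47 S2=-10 S3=18 S4=49 blocked=[2]
Op 14: conn=14 S1=34 S2=-10 S3=18 S4=49 blocked=[2]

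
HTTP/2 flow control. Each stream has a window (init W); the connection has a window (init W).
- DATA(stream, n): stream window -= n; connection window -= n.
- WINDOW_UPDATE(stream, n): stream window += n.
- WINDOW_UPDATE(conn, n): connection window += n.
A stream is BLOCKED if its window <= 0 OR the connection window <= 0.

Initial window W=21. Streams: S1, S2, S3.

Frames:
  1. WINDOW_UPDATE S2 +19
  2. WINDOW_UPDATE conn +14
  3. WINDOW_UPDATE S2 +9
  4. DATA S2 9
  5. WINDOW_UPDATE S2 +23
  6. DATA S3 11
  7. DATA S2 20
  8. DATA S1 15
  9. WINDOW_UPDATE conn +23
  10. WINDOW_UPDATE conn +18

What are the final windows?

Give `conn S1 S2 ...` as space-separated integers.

Answer: 21 6 43 10

Derivation:
Op 1: conn=21 S1=21 S2=40 S3=21 blocked=[]
Op 2: conn=35 S1=21 S2=40 S3=21 blocked=[]
Op 3: conn=35 S1=21 S2=49 S3=21 blocked=[]
Op 4: conn=26 S1=21 S2=40 S3=21 blocked=[]
Op 5: conn=26 S1=21 S2=63 S3=21 blocked=[]
Op 6: conn=15 S1=21 S2=63 S3=10 blocked=[]
Op 7: conn=-5 S1=21 S2=43 S3=10 blocked=[1, 2, 3]
Op 8: conn=-20 S1=6 S2=43 S3=10 blocked=[1, 2, 3]
Op 9: conn=3 S1=6 S2=43 S3=10 blocked=[]
Op 10: conn=21 S1=6 S2=43 S3=10 blocked=[]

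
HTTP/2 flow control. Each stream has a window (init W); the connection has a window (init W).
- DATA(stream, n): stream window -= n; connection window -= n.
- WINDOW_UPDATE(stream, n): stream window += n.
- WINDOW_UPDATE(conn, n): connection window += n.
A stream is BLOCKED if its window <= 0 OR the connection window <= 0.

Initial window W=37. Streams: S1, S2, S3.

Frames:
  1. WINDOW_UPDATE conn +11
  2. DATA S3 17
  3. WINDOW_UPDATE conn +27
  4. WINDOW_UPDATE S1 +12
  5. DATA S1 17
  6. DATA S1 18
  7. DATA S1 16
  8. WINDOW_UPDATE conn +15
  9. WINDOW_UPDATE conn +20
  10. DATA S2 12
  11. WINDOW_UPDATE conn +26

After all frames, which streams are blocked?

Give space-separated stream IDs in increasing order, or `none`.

Answer: S1

Derivation:
Op 1: conn=48 S1=37 S2=37 S3=37 blocked=[]
Op 2: conn=31 S1=37 S2=37 S3=20 blocked=[]
Op 3: conn=58 S1=37 S2=37 S3=20 blocked=[]
Op 4: conn=58 S1=49 S2=37 S3=20 blocked=[]
Op 5: conn=41 S1=32 S2=37 S3=20 blocked=[]
Op 6: conn=23 S1=14 S2=37 S3=20 blocked=[]
Op 7: conn=7 S1=-2 S2=37 S3=20 blocked=[1]
Op 8: conn=22 S1=-2 S2=37 S3=20 blocked=[1]
Op 9: conn=42 S1=-2 S2=37 S3=20 blocked=[1]
Op 10: conn=30 S1=-2 S2=25 S3=20 blocked=[1]
Op 11: conn=56 S1=-2 S2=25 S3=20 blocked=[1]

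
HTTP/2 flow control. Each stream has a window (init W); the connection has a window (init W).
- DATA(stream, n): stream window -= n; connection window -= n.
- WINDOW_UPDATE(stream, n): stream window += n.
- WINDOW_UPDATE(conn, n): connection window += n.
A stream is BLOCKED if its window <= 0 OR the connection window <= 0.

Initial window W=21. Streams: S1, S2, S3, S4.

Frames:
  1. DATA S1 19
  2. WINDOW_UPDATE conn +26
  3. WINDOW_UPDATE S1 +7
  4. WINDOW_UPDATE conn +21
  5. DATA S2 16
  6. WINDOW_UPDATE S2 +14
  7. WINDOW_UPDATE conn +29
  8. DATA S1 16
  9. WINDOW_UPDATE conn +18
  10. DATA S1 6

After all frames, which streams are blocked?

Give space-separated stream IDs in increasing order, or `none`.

Answer: S1

Derivation:
Op 1: conn=2 S1=2 S2=21 S3=21 S4=21 blocked=[]
Op 2: conn=28 S1=2 S2=21 S3=21 S4=21 blocked=[]
Op 3: conn=28 S1=9 S2=21 S3=21 S4=21 blocked=[]
Op 4: conn=49 S1=9 S2=21 S3=21 S4=21 blocked=[]
Op 5: conn=33 S1=9 S2=5 S3=21 S4=21 blocked=[]
Op 6: conn=33 S1=9 S2=19 S3=21 S4=21 blocked=[]
Op 7: conn=62 S1=9 S2=19 S3=21 S4=21 blocked=[]
Op 8: conn=46 S1=-7 S2=19 S3=21 S4=21 blocked=[1]
Op 9: conn=64 S1=-7 S2=19 S3=21 S4=21 blocked=[1]
Op 10: conn=58 S1=-13 S2=19 S3=21 S4=21 blocked=[1]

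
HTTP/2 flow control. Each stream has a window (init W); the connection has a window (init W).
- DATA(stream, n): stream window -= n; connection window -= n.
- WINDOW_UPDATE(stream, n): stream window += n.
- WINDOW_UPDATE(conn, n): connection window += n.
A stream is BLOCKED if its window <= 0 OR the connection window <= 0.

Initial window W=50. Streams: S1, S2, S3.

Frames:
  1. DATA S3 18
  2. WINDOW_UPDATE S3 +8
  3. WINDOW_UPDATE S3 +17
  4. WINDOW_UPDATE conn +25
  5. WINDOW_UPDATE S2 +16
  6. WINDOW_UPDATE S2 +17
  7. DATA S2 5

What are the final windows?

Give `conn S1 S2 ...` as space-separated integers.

Answer: 52 50 78 57

Derivation:
Op 1: conn=32 S1=50 S2=50 S3=32 blocked=[]
Op 2: conn=32 S1=50 S2=50 S3=40 blocked=[]
Op 3: conn=32 S1=50 S2=50 S3=57 blocked=[]
Op 4: conn=57 S1=50 S2=50 S3=57 blocked=[]
Op 5: conn=57 S1=50 S2=66 S3=57 blocked=[]
Op 6: conn=57 S1=50 S2=83 S3=57 blocked=[]
Op 7: conn=52 S1=50 S2=78 S3=57 blocked=[]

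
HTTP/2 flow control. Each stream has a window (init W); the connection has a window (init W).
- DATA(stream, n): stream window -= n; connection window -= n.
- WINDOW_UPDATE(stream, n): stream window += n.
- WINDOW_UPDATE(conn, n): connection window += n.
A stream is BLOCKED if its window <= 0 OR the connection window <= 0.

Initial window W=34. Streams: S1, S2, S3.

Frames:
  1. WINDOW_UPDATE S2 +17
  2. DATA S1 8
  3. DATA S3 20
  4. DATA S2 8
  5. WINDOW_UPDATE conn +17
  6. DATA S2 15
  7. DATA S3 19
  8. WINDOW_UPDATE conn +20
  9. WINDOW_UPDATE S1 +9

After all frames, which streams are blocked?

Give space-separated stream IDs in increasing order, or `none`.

Op 1: conn=34 S1=34 S2=51 S3=34 blocked=[]
Op 2: conn=26 S1=26 S2=51 S3=34 blocked=[]
Op 3: conn=6 S1=26 S2=51 S3=14 blocked=[]
Op 4: conn=-2 S1=26 S2=43 S3=14 blocked=[1, 2, 3]
Op 5: conn=15 S1=26 S2=43 S3=14 blocked=[]
Op 6: conn=0 S1=26 S2=28 S3=14 blocked=[1, 2, 3]
Op 7: conn=-19 S1=26 S2=28 S3=-5 blocked=[1, 2, 3]
Op 8: conn=1 S1=26 S2=28 S3=-5 blocked=[3]
Op 9: conn=1 S1=35 S2=28 S3=-5 blocked=[3]

Answer: S3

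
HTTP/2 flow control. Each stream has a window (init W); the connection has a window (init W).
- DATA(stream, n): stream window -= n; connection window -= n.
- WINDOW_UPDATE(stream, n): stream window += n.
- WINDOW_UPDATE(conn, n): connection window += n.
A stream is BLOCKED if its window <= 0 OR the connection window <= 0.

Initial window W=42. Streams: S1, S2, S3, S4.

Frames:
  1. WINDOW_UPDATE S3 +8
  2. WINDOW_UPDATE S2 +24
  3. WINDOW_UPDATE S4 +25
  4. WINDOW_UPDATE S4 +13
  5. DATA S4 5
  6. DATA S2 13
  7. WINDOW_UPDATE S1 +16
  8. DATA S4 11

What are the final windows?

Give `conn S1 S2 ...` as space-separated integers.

Op 1: conn=42 S1=42 S2=42 S3=50 S4=42 blocked=[]
Op 2: conn=42 S1=42 S2=66 S3=50 S4=42 blocked=[]
Op 3: conn=42 S1=42 S2=66 S3=50 S4=67 blocked=[]
Op 4: conn=42 S1=42 S2=66 S3=50 S4=80 blocked=[]
Op 5: conn=37 S1=42 S2=66 S3=50 S4=75 blocked=[]
Op 6: conn=24 S1=42 S2=53 S3=50 S4=75 blocked=[]
Op 7: conn=24 S1=58 S2=53 S3=50 S4=75 blocked=[]
Op 8: conn=13 S1=58 S2=53 S3=50 S4=64 blocked=[]

Answer: 13 58 53 50 64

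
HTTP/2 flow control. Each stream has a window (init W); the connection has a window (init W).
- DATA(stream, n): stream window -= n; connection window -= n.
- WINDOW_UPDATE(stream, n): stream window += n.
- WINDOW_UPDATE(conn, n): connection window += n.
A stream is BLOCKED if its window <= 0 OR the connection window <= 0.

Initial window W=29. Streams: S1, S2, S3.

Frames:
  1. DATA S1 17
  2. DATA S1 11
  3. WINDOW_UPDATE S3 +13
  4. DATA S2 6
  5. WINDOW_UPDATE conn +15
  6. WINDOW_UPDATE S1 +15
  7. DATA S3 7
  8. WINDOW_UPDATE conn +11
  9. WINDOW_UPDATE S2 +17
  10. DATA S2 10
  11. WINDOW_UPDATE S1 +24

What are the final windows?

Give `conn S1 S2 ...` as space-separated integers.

Answer: 4 40 30 35

Derivation:
Op 1: conn=12 S1=12 S2=29 S3=29 blocked=[]
Op 2: conn=1 S1=1 S2=29 S3=29 blocked=[]
Op 3: conn=1 S1=1 S2=29 S3=42 blocked=[]
Op 4: conn=-5 S1=1 S2=23 S3=42 blocked=[1, 2, 3]
Op 5: conn=10 S1=1 S2=23 S3=42 blocked=[]
Op 6: conn=10 S1=16 S2=23 S3=42 blocked=[]
Op 7: conn=3 S1=16 S2=23 S3=35 blocked=[]
Op 8: conn=14 S1=16 S2=23 S3=35 blocked=[]
Op 9: conn=14 S1=16 S2=40 S3=35 blocked=[]
Op 10: conn=4 S1=16 S2=30 S3=35 blocked=[]
Op 11: conn=4 S1=40 S2=30 S3=35 blocked=[]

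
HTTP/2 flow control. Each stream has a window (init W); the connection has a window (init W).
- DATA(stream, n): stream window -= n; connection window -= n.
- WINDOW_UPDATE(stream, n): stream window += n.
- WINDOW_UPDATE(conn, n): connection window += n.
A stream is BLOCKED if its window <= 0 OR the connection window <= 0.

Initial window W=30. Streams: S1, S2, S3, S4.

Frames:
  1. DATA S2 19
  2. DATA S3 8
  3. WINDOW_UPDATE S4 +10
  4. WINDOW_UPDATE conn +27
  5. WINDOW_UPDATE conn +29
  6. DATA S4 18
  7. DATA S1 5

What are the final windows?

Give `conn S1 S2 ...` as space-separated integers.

Answer: 36 25 11 22 22

Derivation:
Op 1: conn=11 S1=30 S2=11 S3=30 S4=30 blocked=[]
Op 2: conn=3 S1=30 S2=11 S3=22 S4=30 blocked=[]
Op 3: conn=3 S1=30 S2=11 S3=22 S4=40 blocked=[]
Op 4: conn=30 S1=30 S2=11 S3=22 S4=40 blocked=[]
Op 5: conn=59 S1=30 S2=11 S3=22 S4=40 blocked=[]
Op 6: conn=41 S1=30 S2=11 S3=22 S4=22 blocked=[]
Op 7: conn=36 S1=25 S2=11 S3=22 S4=22 blocked=[]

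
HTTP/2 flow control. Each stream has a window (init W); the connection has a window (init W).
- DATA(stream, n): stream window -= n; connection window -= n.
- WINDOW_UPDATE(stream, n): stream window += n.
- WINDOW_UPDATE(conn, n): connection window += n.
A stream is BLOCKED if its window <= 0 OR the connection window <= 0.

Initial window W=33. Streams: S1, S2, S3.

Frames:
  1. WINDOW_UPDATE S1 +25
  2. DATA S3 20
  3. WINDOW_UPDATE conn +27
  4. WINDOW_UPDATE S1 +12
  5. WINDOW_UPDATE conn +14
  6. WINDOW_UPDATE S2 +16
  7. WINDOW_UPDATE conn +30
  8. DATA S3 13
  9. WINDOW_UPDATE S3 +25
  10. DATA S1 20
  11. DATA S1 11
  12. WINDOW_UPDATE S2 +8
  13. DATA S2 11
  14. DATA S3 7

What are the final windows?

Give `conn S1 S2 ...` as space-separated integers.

Op 1: conn=33 S1=58 S2=33 S3=33 blocked=[]
Op 2: conn=13 S1=58 S2=33 S3=13 blocked=[]
Op 3: conn=40 S1=58 S2=33 S3=13 blocked=[]
Op 4: conn=40 S1=70 S2=33 S3=13 blocked=[]
Op 5: conn=54 S1=70 S2=33 S3=13 blocked=[]
Op 6: conn=54 S1=70 S2=49 S3=13 blocked=[]
Op 7: conn=84 S1=70 S2=49 S3=13 blocked=[]
Op 8: conn=71 S1=70 S2=49 S3=0 blocked=[3]
Op 9: conn=71 S1=70 S2=49 S3=25 blocked=[]
Op 10: conn=51 S1=50 S2=49 S3=25 blocked=[]
Op 11: conn=40 S1=39 S2=49 S3=25 blocked=[]
Op 12: conn=40 S1=39 S2=57 S3=25 blocked=[]
Op 13: conn=29 S1=39 S2=46 S3=25 blocked=[]
Op 14: conn=22 S1=39 S2=46 S3=18 blocked=[]

Answer: 22 39 46 18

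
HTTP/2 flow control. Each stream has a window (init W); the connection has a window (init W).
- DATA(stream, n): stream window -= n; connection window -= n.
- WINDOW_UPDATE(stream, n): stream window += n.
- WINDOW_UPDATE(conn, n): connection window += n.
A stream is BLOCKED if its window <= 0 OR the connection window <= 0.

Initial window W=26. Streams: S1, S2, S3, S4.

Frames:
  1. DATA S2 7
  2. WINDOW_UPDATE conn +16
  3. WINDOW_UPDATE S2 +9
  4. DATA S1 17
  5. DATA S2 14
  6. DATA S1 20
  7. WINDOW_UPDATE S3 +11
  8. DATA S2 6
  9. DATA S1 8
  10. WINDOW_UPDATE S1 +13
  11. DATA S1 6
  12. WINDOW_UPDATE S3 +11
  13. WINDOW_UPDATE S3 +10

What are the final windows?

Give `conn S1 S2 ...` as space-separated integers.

Op 1: conn=19 S1=26 S2=19 S3=26 S4=26 blocked=[]
Op 2: conn=35 S1=26 S2=19 S3=26 S4=26 blocked=[]
Op 3: conn=35 S1=26 S2=28 S3=26 S4=26 blocked=[]
Op 4: conn=18 S1=9 S2=28 S3=26 S4=26 blocked=[]
Op 5: conn=4 S1=9 S2=14 S3=26 S4=26 blocked=[]
Op 6: conn=-16 S1=-11 S2=14 S3=26 S4=26 blocked=[1, 2, 3, 4]
Op 7: conn=-16 S1=-11 S2=14 S3=37 S4=26 blocked=[1, 2, 3, 4]
Op 8: conn=-22 S1=-11 S2=8 S3=37 S4=26 blocked=[1, 2, 3, 4]
Op 9: conn=-30 S1=-19 S2=8 S3=37 S4=26 blocked=[1, 2, 3, 4]
Op 10: conn=-30 S1=-6 S2=8 S3=37 S4=26 blocked=[1, 2, 3, 4]
Op 11: conn=-36 S1=-12 S2=8 S3=37 S4=26 blocked=[1, 2, 3, 4]
Op 12: conn=-36 S1=-12 S2=8 S3=48 S4=26 blocked=[1, 2, 3, 4]
Op 13: conn=-36 S1=-12 S2=8 S3=58 S4=26 blocked=[1, 2, 3, 4]

Answer: -36 -12 8 58 26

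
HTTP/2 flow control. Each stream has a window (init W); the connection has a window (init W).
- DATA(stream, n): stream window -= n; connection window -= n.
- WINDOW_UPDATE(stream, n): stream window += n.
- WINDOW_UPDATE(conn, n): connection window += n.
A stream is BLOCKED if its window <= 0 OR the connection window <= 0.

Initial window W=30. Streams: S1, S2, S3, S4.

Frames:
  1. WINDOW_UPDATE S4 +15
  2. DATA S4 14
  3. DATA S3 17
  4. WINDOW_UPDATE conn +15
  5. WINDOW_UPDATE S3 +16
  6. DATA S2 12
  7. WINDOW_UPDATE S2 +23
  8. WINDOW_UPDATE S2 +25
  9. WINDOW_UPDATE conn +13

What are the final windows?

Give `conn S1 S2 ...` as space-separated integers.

Answer: 15 30 66 29 31

Derivation:
Op 1: conn=30 S1=30 S2=30 S3=30 S4=45 blocked=[]
Op 2: conn=16 S1=30 S2=30 S3=30 S4=31 blocked=[]
Op 3: conn=-1 S1=30 S2=30 S3=13 S4=31 blocked=[1, 2, 3, 4]
Op 4: conn=14 S1=30 S2=30 S3=13 S4=31 blocked=[]
Op 5: conn=14 S1=30 S2=30 S3=29 S4=31 blocked=[]
Op 6: conn=2 S1=30 S2=18 S3=29 S4=31 blocked=[]
Op 7: conn=2 S1=30 S2=41 S3=29 S4=31 blocked=[]
Op 8: conn=2 S1=30 S2=66 S3=29 S4=31 blocked=[]
Op 9: conn=15 S1=30 S2=66 S3=29 S4=31 blocked=[]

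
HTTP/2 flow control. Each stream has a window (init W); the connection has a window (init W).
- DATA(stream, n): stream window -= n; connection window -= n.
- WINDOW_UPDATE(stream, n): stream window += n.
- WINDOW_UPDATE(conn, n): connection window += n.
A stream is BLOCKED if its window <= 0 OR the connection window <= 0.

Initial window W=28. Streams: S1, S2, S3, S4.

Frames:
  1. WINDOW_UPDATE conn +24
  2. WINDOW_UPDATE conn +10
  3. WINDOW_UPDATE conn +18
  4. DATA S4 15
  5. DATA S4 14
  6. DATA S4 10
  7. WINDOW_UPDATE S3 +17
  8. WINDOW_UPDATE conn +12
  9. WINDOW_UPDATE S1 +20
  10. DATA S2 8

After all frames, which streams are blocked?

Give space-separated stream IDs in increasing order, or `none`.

Op 1: conn=52 S1=28 S2=28 S3=28 S4=28 blocked=[]
Op 2: conn=62 S1=28 S2=28 S3=28 S4=28 blocked=[]
Op 3: conn=80 S1=28 S2=28 S3=28 S4=28 blocked=[]
Op 4: conn=65 S1=28 S2=28 S3=28 S4=13 blocked=[]
Op 5: conn=51 S1=28 S2=28 S3=28 S4=-1 blocked=[4]
Op 6: conn=41 S1=28 S2=28 S3=28 S4=-11 blocked=[4]
Op 7: conn=41 S1=28 S2=28 S3=45 S4=-11 blocked=[4]
Op 8: conn=53 S1=28 S2=28 S3=45 S4=-11 blocked=[4]
Op 9: conn=53 S1=48 S2=28 S3=45 S4=-11 blocked=[4]
Op 10: conn=45 S1=48 S2=20 S3=45 S4=-11 blocked=[4]

Answer: S4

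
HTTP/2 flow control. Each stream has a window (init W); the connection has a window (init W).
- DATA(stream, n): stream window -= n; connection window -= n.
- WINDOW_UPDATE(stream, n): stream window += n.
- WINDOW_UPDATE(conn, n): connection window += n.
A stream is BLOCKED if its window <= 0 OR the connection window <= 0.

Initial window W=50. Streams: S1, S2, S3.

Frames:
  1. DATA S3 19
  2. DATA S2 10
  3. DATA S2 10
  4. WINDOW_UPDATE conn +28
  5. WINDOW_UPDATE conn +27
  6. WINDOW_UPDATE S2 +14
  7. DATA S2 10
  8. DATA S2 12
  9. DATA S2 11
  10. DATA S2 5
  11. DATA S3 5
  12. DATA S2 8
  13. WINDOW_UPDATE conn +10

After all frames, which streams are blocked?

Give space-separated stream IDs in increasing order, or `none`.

Answer: S2

Derivation:
Op 1: conn=31 S1=50 S2=50 S3=31 blocked=[]
Op 2: conn=21 S1=50 S2=40 S3=31 blocked=[]
Op 3: conn=11 S1=50 S2=30 S3=31 blocked=[]
Op 4: conn=39 S1=50 S2=30 S3=31 blocked=[]
Op 5: conn=66 S1=50 S2=30 S3=31 blocked=[]
Op 6: conn=66 S1=50 S2=44 S3=31 blocked=[]
Op 7: conn=56 S1=50 S2=34 S3=31 blocked=[]
Op 8: conn=44 S1=50 S2=22 S3=31 blocked=[]
Op 9: conn=33 S1=50 S2=11 S3=31 blocked=[]
Op 10: conn=28 S1=50 S2=6 S3=31 blocked=[]
Op 11: conn=23 S1=50 S2=6 S3=26 blocked=[]
Op 12: conn=15 S1=50 S2=-2 S3=26 blocked=[2]
Op 13: conn=25 S1=50 S2=-2 S3=26 blocked=[2]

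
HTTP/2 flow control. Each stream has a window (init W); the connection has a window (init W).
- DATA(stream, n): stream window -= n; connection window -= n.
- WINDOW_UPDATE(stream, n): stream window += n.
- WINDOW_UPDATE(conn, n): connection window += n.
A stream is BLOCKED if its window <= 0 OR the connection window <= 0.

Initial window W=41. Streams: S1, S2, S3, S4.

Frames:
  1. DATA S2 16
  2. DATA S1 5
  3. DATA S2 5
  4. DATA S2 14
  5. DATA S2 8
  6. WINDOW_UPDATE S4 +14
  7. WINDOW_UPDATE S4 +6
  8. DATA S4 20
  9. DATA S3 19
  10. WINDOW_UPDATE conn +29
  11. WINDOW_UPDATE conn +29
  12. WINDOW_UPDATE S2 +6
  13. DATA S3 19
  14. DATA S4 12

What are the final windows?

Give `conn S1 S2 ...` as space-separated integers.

Answer: -19 36 4 3 29

Derivation:
Op 1: conn=25 S1=41 S2=25 S3=41 S4=41 blocked=[]
Op 2: conn=20 S1=36 S2=25 S3=41 S4=41 blocked=[]
Op 3: conn=15 S1=36 S2=20 S3=41 S4=41 blocked=[]
Op 4: conn=1 S1=36 S2=6 S3=41 S4=41 blocked=[]
Op 5: conn=-7 S1=36 S2=-2 S3=41 S4=41 blocked=[1, 2, 3, 4]
Op 6: conn=-7 S1=36 S2=-2 S3=41 S4=55 blocked=[1, 2, 3, 4]
Op 7: conn=-7 S1=36 S2=-2 S3=41 S4=61 blocked=[1, 2, 3, 4]
Op 8: conn=-27 S1=36 S2=-2 S3=41 S4=41 blocked=[1, 2, 3, 4]
Op 9: conn=-46 S1=36 S2=-2 S3=22 S4=41 blocked=[1, 2, 3, 4]
Op 10: conn=-17 S1=36 S2=-2 S3=22 S4=41 blocked=[1, 2, 3, 4]
Op 11: conn=12 S1=36 S2=-2 S3=22 S4=41 blocked=[2]
Op 12: conn=12 S1=36 S2=4 S3=22 S4=41 blocked=[]
Op 13: conn=-7 S1=36 S2=4 S3=3 S4=41 blocked=[1, 2, 3, 4]
Op 14: conn=-19 S1=36 S2=4 S3=3 S4=29 blocked=[1, 2, 3, 4]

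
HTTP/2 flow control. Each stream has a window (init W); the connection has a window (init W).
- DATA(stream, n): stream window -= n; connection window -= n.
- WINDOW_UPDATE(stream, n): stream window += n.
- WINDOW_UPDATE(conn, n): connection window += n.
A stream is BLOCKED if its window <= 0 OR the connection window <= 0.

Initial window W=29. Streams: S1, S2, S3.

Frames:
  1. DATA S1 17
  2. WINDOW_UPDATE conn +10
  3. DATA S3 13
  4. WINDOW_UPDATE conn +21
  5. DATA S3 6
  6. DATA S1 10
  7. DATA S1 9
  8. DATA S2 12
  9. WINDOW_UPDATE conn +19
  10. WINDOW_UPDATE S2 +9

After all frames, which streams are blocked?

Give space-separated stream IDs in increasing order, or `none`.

Op 1: conn=12 S1=12 S2=29 S3=29 blocked=[]
Op 2: conn=22 S1=12 S2=29 S3=29 blocked=[]
Op 3: conn=9 S1=12 S2=29 S3=16 blocked=[]
Op 4: conn=30 S1=12 S2=29 S3=16 blocked=[]
Op 5: conn=24 S1=12 S2=29 S3=10 blocked=[]
Op 6: conn=14 S1=2 S2=29 S3=10 blocked=[]
Op 7: conn=5 S1=-7 S2=29 S3=10 blocked=[1]
Op 8: conn=-7 S1=-7 S2=17 S3=10 blocked=[1, 2, 3]
Op 9: conn=12 S1=-7 S2=17 S3=10 blocked=[1]
Op 10: conn=12 S1=-7 S2=26 S3=10 blocked=[1]

Answer: S1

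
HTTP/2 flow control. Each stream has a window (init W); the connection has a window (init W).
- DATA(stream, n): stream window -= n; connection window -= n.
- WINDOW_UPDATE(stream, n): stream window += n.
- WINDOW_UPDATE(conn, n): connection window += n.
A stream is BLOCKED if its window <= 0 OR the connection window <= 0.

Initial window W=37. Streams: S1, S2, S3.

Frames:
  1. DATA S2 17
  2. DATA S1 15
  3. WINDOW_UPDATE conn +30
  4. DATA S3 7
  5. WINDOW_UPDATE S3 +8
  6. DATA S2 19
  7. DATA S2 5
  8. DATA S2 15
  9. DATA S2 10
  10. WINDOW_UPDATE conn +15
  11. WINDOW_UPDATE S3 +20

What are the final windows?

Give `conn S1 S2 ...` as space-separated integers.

Op 1: conn=20 S1=37 S2=20 S3=37 blocked=[]
Op 2: conn=5 S1=22 S2=20 S3=37 blocked=[]
Op 3: conn=35 S1=22 S2=20 S3=37 blocked=[]
Op 4: conn=28 S1=22 S2=20 S3=30 blocked=[]
Op 5: conn=28 S1=22 S2=20 S3=38 blocked=[]
Op 6: conn=9 S1=22 S2=1 S3=38 blocked=[]
Op 7: conn=4 S1=22 S2=-4 S3=38 blocked=[2]
Op 8: conn=-11 S1=22 S2=-19 S3=38 blocked=[1, 2, 3]
Op 9: conn=-21 S1=22 S2=-29 S3=38 blocked=[1, 2, 3]
Op 10: conn=-6 S1=22 S2=-29 S3=38 blocked=[1, 2, 3]
Op 11: conn=-6 S1=22 S2=-29 S3=58 blocked=[1, 2, 3]

Answer: -6 22 -29 58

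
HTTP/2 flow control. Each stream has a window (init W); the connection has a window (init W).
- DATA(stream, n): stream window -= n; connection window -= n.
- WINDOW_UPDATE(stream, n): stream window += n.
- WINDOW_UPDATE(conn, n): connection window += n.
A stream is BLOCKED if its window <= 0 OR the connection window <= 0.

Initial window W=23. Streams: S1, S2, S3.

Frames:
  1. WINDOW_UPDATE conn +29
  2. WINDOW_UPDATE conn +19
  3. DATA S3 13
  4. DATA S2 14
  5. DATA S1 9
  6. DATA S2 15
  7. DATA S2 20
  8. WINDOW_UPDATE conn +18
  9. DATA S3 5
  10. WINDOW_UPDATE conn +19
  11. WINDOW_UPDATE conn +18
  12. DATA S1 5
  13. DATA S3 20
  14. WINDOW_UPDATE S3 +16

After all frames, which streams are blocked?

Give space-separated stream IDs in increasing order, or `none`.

Op 1: conn=52 S1=23 S2=23 S3=23 blocked=[]
Op 2: conn=71 S1=23 S2=23 S3=23 blocked=[]
Op 3: conn=58 S1=23 S2=23 S3=10 blocked=[]
Op 4: conn=44 S1=23 S2=9 S3=10 blocked=[]
Op 5: conn=35 S1=14 S2=9 S3=10 blocked=[]
Op 6: conn=20 S1=14 S2=-6 S3=10 blocked=[2]
Op 7: conn=0 S1=14 S2=-26 S3=10 blocked=[1, 2, 3]
Op 8: conn=18 S1=14 S2=-26 S3=10 blocked=[2]
Op 9: conn=13 S1=14 S2=-26 S3=5 blocked=[2]
Op 10: conn=32 S1=14 S2=-26 S3=5 blocked=[2]
Op 11: conn=50 S1=14 S2=-26 S3=5 blocked=[2]
Op 12: conn=45 S1=9 S2=-26 S3=5 blocked=[2]
Op 13: conn=25 S1=9 S2=-26 S3=-15 blocked=[2, 3]
Op 14: conn=25 S1=9 S2=-26 S3=1 blocked=[2]

Answer: S2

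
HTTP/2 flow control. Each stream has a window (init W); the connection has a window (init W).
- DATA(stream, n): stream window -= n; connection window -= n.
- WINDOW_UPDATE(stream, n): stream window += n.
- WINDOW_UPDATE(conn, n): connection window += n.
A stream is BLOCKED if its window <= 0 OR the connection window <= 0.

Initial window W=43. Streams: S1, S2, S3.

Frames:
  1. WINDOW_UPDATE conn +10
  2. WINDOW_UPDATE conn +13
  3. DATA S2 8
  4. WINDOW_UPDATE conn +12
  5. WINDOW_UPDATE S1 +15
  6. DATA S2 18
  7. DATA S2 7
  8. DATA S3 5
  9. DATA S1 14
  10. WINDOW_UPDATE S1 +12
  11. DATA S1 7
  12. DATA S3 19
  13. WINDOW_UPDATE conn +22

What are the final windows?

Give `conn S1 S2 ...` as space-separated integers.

Op 1: conn=53 S1=43 S2=43 S3=43 blocked=[]
Op 2: conn=66 S1=43 S2=43 S3=43 blocked=[]
Op 3: conn=58 S1=43 S2=35 S3=43 blocked=[]
Op 4: conn=70 S1=43 S2=35 S3=43 blocked=[]
Op 5: conn=70 S1=58 S2=35 S3=43 blocked=[]
Op 6: conn=52 S1=58 S2=17 S3=43 blocked=[]
Op 7: conn=45 S1=58 S2=10 S3=43 blocked=[]
Op 8: conn=40 S1=58 S2=10 S3=38 blocked=[]
Op 9: conn=26 S1=44 S2=10 S3=38 blocked=[]
Op 10: conn=26 S1=56 S2=10 S3=38 blocked=[]
Op 11: conn=19 S1=49 S2=10 S3=38 blocked=[]
Op 12: conn=0 S1=49 S2=10 S3=19 blocked=[1, 2, 3]
Op 13: conn=22 S1=49 S2=10 S3=19 blocked=[]

Answer: 22 49 10 19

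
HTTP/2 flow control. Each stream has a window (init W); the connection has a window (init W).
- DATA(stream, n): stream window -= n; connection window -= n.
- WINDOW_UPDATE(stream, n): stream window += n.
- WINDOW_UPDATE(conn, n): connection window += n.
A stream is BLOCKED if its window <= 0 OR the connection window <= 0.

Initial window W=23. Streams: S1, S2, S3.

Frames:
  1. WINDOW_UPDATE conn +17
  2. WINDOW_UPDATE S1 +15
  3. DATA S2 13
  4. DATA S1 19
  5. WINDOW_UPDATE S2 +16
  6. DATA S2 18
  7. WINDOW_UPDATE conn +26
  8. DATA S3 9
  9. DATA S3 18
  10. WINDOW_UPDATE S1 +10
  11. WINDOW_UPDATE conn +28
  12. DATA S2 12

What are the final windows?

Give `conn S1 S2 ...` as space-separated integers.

Op 1: conn=40 S1=23 S2=23 S3=23 blocked=[]
Op 2: conn=40 S1=38 S2=23 S3=23 blocked=[]
Op 3: conn=27 S1=38 S2=10 S3=23 blocked=[]
Op 4: conn=8 S1=19 S2=10 S3=23 blocked=[]
Op 5: conn=8 S1=19 S2=26 S3=23 blocked=[]
Op 6: conn=-10 S1=19 S2=8 S3=23 blocked=[1, 2, 3]
Op 7: conn=16 S1=19 S2=8 S3=23 blocked=[]
Op 8: conn=7 S1=19 S2=8 S3=14 blocked=[]
Op 9: conn=-11 S1=19 S2=8 S3=-4 blocked=[1, 2, 3]
Op 10: conn=-11 S1=29 S2=8 S3=-4 blocked=[1, 2, 3]
Op 11: conn=17 S1=29 S2=8 S3=-4 blocked=[3]
Op 12: conn=5 S1=29 S2=-4 S3=-4 blocked=[2, 3]

Answer: 5 29 -4 -4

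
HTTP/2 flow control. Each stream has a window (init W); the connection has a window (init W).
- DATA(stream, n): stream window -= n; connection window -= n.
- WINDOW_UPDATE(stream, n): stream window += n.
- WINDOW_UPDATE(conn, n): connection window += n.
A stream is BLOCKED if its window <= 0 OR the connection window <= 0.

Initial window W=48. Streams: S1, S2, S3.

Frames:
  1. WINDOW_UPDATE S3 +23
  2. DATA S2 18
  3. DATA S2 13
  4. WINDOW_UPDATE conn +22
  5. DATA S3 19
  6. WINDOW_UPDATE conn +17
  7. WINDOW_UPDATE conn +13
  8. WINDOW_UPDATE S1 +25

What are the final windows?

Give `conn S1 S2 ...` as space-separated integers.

Answer: 50 73 17 52

Derivation:
Op 1: conn=48 S1=48 S2=48 S3=71 blocked=[]
Op 2: conn=30 S1=48 S2=30 S3=71 blocked=[]
Op 3: conn=17 S1=48 S2=17 S3=71 blocked=[]
Op 4: conn=39 S1=48 S2=17 S3=71 blocked=[]
Op 5: conn=20 S1=48 S2=17 S3=52 blocked=[]
Op 6: conn=37 S1=48 S2=17 S3=52 blocked=[]
Op 7: conn=50 S1=48 S2=17 S3=52 blocked=[]
Op 8: conn=50 S1=73 S2=17 S3=52 blocked=[]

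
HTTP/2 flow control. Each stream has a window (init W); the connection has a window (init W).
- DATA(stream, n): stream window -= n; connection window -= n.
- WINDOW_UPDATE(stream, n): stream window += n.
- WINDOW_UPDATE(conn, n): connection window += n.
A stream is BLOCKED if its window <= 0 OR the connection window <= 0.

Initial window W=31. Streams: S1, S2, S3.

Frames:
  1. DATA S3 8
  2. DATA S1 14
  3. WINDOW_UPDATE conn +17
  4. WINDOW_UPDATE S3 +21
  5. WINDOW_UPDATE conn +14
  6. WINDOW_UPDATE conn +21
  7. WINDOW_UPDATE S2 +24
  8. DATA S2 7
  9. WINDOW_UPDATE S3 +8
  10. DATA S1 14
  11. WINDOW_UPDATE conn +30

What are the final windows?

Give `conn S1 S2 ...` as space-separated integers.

Op 1: conn=23 S1=31 S2=31 S3=23 blocked=[]
Op 2: conn=9 S1=17 S2=31 S3=23 blocked=[]
Op 3: conn=26 S1=17 S2=31 S3=23 blocked=[]
Op 4: conn=26 S1=17 S2=31 S3=44 blocked=[]
Op 5: conn=40 S1=17 S2=31 S3=44 blocked=[]
Op 6: conn=61 S1=17 S2=31 S3=44 blocked=[]
Op 7: conn=61 S1=17 S2=55 S3=44 blocked=[]
Op 8: conn=54 S1=17 S2=48 S3=44 blocked=[]
Op 9: conn=54 S1=17 S2=48 S3=52 blocked=[]
Op 10: conn=40 S1=3 S2=48 S3=52 blocked=[]
Op 11: conn=70 S1=3 S2=48 S3=52 blocked=[]

Answer: 70 3 48 52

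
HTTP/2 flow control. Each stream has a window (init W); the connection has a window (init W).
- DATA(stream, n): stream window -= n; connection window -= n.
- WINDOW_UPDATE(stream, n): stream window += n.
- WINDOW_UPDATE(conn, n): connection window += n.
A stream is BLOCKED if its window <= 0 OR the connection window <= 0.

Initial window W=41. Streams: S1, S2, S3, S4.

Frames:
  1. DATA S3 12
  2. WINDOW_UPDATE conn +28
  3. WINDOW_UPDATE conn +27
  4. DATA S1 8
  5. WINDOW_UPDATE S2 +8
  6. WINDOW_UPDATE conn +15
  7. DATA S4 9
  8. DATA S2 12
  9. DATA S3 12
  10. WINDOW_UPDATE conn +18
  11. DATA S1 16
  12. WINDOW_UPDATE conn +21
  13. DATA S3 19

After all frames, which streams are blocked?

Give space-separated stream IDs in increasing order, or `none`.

Answer: S3

Derivation:
Op 1: conn=29 S1=41 S2=41 S3=29 S4=41 blocked=[]
Op 2: conn=57 S1=41 S2=41 S3=29 S4=41 blocked=[]
Op 3: conn=84 S1=41 S2=41 S3=29 S4=41 blocked=[]
Op 4: conn=76 S1=33 S2=41 S3=29 S4=41 blocked=[]
Op 5: conn=76 S1=33 S2=49 S3=29 S4=41 blocked=[]
Op 6: conn=91 S1=33 S2=49 S3=29 S4=41 blocked=[]
Op 7: conn=82 S1=33 S2=49 S3=29 S4=32 blocked=[]
Op 8: conn=70 S1=33 S2=37 S3=29 S4=32 blocked=[]
Op 9: conn=58 S1=33 S2=37 S3=17 S4=32 blocked=[]
Op 10: conn=76 S1=33 S2=37 S3=17 S4=32 blocked=[]
Op 11: conn=60 S1=17 S2=37 S3=17 S4=32 blocked=[]
Op 12: conn=81 S1=17 S2=37 S3=17 S4=32 blocked=[]
Op 13: conn=62 S1=17 S2=37 S3=-2 S4=32 blocked=[3]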